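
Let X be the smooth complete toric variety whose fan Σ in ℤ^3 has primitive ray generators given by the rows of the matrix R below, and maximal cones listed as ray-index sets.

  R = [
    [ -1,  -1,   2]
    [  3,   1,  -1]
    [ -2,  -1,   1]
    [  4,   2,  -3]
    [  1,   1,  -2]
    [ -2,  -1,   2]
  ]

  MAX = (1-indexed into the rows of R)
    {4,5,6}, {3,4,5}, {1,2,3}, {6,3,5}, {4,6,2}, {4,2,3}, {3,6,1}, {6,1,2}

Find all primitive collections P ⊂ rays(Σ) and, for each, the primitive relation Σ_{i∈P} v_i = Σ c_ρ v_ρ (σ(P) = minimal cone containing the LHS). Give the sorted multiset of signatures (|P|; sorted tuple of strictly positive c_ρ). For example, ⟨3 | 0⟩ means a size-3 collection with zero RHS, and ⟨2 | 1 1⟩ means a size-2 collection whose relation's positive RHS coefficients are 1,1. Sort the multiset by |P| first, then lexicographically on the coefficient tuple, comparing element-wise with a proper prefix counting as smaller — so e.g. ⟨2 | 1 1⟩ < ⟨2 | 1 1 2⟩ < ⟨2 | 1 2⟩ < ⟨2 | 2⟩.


5 collections generate NE(X_Σ); each relation:

  P={1,5}:  v_{1} + v_{5} = 0  ⟹  sig = ⟨2 | 0⟩
  P={1,4}:  v_{1} + v_{4} = v_{2}  ⟹  sig = ⟨2 | 1⟩
  P={2,5}:  v_{2} + v_{5} = v_{4}  ⟹  sig = ⟨2 | 1⟩
  P={3,4,6}:  v_{3} + v_{4} + v_{6} = 0  ⟹  sig = ⟨3 | 0⟩
  P={2,3,6}:  v_{2} + v_{3} + v_{6} = v_{1}  ⟹  sig = ⟨3 | 1⟩

Signatures (|P|; sorted positive RHS coefficients), sorted:
    |P|=2: 3 collections, coeffs (), (1), (1)
    |P|=3: 2 collections, coeffs (), (1)


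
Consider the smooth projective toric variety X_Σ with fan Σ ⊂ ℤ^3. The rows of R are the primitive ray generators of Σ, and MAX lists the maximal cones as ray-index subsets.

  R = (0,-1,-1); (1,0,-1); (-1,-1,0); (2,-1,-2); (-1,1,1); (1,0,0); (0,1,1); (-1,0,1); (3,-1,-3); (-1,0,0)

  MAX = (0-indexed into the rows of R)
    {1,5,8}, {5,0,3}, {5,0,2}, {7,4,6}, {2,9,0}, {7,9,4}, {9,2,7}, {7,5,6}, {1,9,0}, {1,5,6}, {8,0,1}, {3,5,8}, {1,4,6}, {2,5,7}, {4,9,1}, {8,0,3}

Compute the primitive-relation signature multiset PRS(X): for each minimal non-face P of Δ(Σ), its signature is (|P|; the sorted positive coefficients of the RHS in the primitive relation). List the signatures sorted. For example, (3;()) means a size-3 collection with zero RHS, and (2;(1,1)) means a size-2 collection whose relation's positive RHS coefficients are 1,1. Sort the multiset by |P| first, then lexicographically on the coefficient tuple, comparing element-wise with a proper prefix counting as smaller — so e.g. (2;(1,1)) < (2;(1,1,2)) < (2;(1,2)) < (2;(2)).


23 minimal non-faces of Δ(Σ) (on 10 rays):

  {0,6}:  v_{0} + v_{6} = 0  so sig = (2;())
  {1,7}:  v_{1} + v_{7} = 0  so sig = (2;())
  {5,9}:  v_{5} + v_{9} = 0  so sig = (2;())
  {0,4}:  v_{0} + v_{4} = v_{9}  so sig = (2;(1))
  {0,7}:  v_{0} + v_{7} = v_{2}  so sig = (2;(1))
  {1,2}:  v_{1} + v_{2} = v_{0}  so sig = (2;(1))
  {1,3}:  v_{1} + v_{3} = v_{8}  so sig = (2;(1))
  {2,6}:  v_{2} + v_{6} = v_{7}  so sig = (2;(1))
  {3,4}:  v_{3} + v_{4} = v_{1}  so sig = (2;(1))
  {4,5}:  v_{4} + v_{5} = v_{6}  so sig = (2;(1))
  {6,9}:  v_{6} + v_{9} = v_{4}  so sig = (2;(1))
  {7,8}:  v_{7} + v_{8} = v_{3}  so sig = (2;(1))
  {2,4}:  v_{2} + v_{4} = v_{7} + v_{9}  so sig = (2;(1,1))
  {2,8}:  v_{2} + v_{8} = v_{0} + v_{3}  so sig = (2;(1,1))
  {3,6}:  v_{3} + v_{6} = v_{1} + v_{5}  so sig = (2;(1,1))
  {3,7}:  v_{3} + v_{7} = v_{0} + v_{5}  so sig = (2;(1,1))
  {3,9}:  v_{3} + v_{9} = v_{0} + v_{1}  so sig = (2;(1,1))
  {2,3}:  v_{2} + v_{3} = 2·v_{0} + v_{5}  so sig = (2;(1,2))
  {6,8}:  v_{6} + v_{8} = 2·v_{1} + v_{5}  so sig = (2;(1,2))
  {8,9}:  v_{8} + v_{9} = v_{0} + 2·v_{1}  so sig = (2;(1,2))
  {4,8}:  v_{4} + v_{8} = 2·v_{1}  so sig = (2;(2))
  {0,1,5}:  v_{0} + v_{1} + v_{5} = v_{3}  so sig = (3;(1))
  {0,5,8}:  v_{0} + v_{5} + v_{8} = 2·v_{3}  so sig = (3;(2))

Hence PRS(X_Σ) =
{ (2;()) ×3,  (2;(1)) ×9,  (2;(1,1)) ×5,  (2;(1,2)) ×3,  (2;(2)),  (3;(1)),  (3;(2)) }


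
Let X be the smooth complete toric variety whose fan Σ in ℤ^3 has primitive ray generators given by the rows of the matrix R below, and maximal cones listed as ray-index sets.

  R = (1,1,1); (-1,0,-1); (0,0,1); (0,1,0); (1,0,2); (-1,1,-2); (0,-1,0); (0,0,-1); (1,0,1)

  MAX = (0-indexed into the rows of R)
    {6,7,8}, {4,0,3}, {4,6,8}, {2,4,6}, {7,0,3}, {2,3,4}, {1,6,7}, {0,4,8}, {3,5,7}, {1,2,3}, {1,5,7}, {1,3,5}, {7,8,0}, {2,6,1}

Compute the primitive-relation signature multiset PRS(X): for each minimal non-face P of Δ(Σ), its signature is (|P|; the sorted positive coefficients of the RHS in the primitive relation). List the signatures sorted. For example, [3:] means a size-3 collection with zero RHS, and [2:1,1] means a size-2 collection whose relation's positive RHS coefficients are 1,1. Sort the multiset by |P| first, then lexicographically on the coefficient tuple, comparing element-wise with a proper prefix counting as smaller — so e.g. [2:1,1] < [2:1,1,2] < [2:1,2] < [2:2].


The 16 primitive collections of Σ (r=9, n=3):

  P = {1,8}:  v_{1} + v_{8} = 0 ; sig = [2:]
  P = {2,7}:  v_{2} + v_{7} = 0 ; sig = [2:]
  P = {3,6}:  v_{3} + v_{6} = 0 ; sig = [2:]
  P = {0,1}:  v_{0} + v_{1} = v_{3} ; sig = [2:1]
  P = {0,6}:  v_{0} + v_{6} = v_{8} ; sig = [2:1]
  P = {1,4}:  v_{1} + v_{4} = v_{2} ; sig = [2:1]
  P = {2,8}:  v_{2} + v_{8} = v_{4} ; sig = [2:1]
  P = {3,8}:  v_{3} + v_{8} = v_{0} ; sig = [2:1]
  P = {4,5}:  v_{4} + v_{5} = v_{3} ; sig = [2:1]
  P = {4,7}:  v_{4} + v_{7} = v_{8} ; sig = [2:1]
  P = {0,2}:  v_{0} + v_{2} = v_{3} + v_{4} ; sig = [2:1,1]
  P = {2,5}:  v_{2} + v_{5} = v_{1} + v_{3} ; sig = [2:1,1]
  P = {5,6}:  v_{5} + v_{6} = v_{1} + v_{7} ; sig = [2:1,1]
  P = {5,8}:  v_{5} + v_{8} = v_{3} + v_{7} ; sig = [2:1,1]
  P = {0,5}:  v_{0} + v_{5} = 2·v_{3} + v_{7} ; sig = [2:1,2]
  P = {1,3,7}:  v_{1} + v_{3} + v_{7} = v_{5} ; sig = [3:1]

Signatures (|P|; sorted positive RHS coefficients), sorted:
    [2:]
    [2:]
    [2:]
    [2:1]
    [2:1]
    [2:1]
    [2:1]
    [2:1]
    [2:1]
    [2:1]
    [2:1,1]
    [2:1,1]
    [2:1,1]
    [2:1,1]
    [2:1,2]
    [3:1]


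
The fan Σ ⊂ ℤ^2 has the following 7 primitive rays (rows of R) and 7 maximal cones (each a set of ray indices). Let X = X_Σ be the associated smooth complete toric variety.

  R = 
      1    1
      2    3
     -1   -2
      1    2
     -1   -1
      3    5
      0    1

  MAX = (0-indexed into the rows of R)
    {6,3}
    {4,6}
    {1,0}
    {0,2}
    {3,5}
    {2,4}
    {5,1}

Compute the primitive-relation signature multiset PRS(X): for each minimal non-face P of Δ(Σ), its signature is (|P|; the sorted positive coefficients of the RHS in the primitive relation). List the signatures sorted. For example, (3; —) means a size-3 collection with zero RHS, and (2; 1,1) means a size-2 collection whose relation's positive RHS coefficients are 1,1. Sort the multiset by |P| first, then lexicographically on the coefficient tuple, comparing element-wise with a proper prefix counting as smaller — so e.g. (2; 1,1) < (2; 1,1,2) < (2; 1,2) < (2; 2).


|primitive collections| = 14. Relations:

  {0,4}:  v_{0} + v_{4} = 0  ⟹  sig = (2; —)
  {2,3}:  v_{2} + v_{3} = 0  ⟹  sig = (2; —)
  {0,3}:  v_{0} + v_{3} = v_{1}  ⟹  sig = (2; 1)
  {0,6}:  v_{0} + v_{6} = v_{3}  ⟹  sig = (2; 1)
  {1,2}:  v_{1} + v_{2} = v_{0}  ⟹  sig = (2; 1)
  {1,3}:  v_{1} + v_{3} = v_{5}  ⟹  sig = (2; 1)
  {1,4}:  v_{1} + v_{4} = v_{3}  ⟹  sig = (2; 1)
  {2,5}:  v_{2} + v_{5} = v_{1}  ⟹  sig = (2; 1)
  {2,6}:  v_{2} + v_{6} = v_{4}  ⟹  sig = (2; 1)
  {3,4}:  v_{3} + v_{4} = v_{6}  ⟹  sig = (2; 1)
  {0,5}:  v_{0} + v_{5} = 2·v_{1}  ⟹  sig = (2; 2)
  {1,6}:  v_{1} + v_{6} = 2·v_{3}  ⟹  sig = (2; 2)
  {4,5}:  v_{4} + v_{5} = 2·v_{3}  ⟹  sig = (2; 2)
  {5,6}:  v_{5} + v_{6} = 3·v_{3}  ⟹  sig = (2; 3)

Hence PRS(X_Σ) =
[(2; —), (2; —), (2; 1), (2; 1), (2; 1), (2; 1), (2; 1), (2; 1), (2; 1), (2; 1), (2; 2), (2; 2), (2; 2), (2; 3)]


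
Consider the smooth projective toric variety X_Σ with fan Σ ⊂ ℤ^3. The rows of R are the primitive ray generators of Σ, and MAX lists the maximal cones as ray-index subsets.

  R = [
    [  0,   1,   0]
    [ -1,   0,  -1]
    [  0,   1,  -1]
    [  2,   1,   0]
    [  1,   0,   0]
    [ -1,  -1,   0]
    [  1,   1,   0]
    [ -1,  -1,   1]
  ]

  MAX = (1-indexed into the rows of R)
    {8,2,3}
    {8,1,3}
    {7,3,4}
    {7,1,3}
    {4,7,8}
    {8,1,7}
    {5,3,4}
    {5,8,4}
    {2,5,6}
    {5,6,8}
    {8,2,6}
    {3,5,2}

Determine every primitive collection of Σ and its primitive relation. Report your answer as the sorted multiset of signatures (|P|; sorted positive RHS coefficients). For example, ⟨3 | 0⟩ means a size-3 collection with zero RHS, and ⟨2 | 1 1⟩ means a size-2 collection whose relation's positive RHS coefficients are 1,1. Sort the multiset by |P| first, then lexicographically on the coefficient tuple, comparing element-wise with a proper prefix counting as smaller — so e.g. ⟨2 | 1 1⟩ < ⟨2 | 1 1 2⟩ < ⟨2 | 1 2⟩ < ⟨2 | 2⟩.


14 collections generate NE(X_Σ); each relation:

  P = {6,7}:  v_{6} + v_{7} = 0 ; sig = ⟨2 | 0⟩
  P = {1,5}:  v_{1} + v_{5} = v_{7} ; sig = ⟨2 | 1⟩
  P = {2,7}:  v_{2} + v_{7} = v_{3} ; sig = ⟨2 | 1⟩
  P = {3,6}:  v_{3} + v_{6} = v_{2} ; sig = ⟨2 | 1⟩
  P = {4,6}:  v_{4} + v_{6} = v_{5} ; sig = ⟨2 | 1⟩
  P = {5,7}:  v_{5} + v_{7} = v_{4} ; sig = ⟨2 | 1⟩
  P = {1,6}:  v_{1} + v_{6} = v_{3} + v_{8} ; sig = ⟨2 | 1 1⟩
  P = {2,4}:  v_{2} + v_{4} = v_{3} + v_{5} ; sig = ⟨2 | 1 1⟩
  P = {1,2}:  v_{1} + v_{2} = 2·v_{3} + v_{8} ; sig = ⟨2 | 1 2⟩
  P = {1,4}:  v_{1} + v_{4} = 2·v_{7} ; sig = ⟨2 | 2⟩
  P = {3,5,8}:  v_{3} + v_{5} + v_{8} = 0 ; sig = ⟨3 | 0⟩
  P = {2,5,8}:  v_{2} + v_{5} + v_{8} = v_{6} ; sig = ⟨3 | 1⟩
  P = {3,4,8}:  v_{3} + v_{4} + v_{8} = v_{7} ; sig = ⟨3 | 1⟩
  P = {3,7,8}:  v_{3} + v_{7} + v_{8} = v_{1} ; sig = ⟨3 | 1⟩

Hence PRS(X_Σ) =
{ ⟨2 | 0⟩,  ⟨2 | 1⟩ ×5,  ⟨2 | 1 1⟩ ×2,  ⟨2 | 1 2⟩,  ⟨2 | 2⟩,  ⟨3 | 0⟩,  ⟨3 | 1⟩ ×3 }


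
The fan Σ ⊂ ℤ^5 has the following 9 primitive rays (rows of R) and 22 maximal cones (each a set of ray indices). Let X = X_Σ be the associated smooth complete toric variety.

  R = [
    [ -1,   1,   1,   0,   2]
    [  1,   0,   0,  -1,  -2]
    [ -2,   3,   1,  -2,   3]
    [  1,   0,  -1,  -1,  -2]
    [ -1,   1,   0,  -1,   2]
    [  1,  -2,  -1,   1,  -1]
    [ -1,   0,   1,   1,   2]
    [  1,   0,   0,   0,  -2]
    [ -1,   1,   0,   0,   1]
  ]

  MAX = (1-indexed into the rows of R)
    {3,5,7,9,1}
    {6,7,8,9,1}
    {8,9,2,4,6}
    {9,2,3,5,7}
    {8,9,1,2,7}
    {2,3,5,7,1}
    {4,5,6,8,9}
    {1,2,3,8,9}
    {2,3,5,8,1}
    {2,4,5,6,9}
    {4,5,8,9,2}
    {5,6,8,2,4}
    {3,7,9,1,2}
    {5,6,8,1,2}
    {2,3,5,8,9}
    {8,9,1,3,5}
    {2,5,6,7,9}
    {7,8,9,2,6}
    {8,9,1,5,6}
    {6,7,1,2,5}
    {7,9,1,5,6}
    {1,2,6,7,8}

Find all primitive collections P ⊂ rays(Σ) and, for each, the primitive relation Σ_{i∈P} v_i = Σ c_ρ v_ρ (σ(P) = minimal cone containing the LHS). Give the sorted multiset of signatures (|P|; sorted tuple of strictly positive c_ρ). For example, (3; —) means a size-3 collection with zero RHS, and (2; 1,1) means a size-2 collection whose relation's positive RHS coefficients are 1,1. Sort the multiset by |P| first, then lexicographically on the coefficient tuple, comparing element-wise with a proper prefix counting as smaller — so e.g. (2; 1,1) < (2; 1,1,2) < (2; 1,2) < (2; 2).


Σ has 9 primitive collections:

  P = {4,7}:  v_{4} + v_{7} = 0  so sig = (2; —)
  P = {3,6}:  v_{3} + v_{6} = v_{5}  so sig = (2; 1)
  P = {1,4}:  v_{1} + v_{4} = v_{5} + v_{8}  so sig = (2; 1,1)
  P = {3,4}:  v_{3} + v_{4} = v_{2} + 2·v_{5} + v_{8} + v_{9}  so sig = (2; 1,1,1,2)
  P = {5,7,8}:  v_{5} + v_{7} + v_{8} = v_{1}  so sig = (3; 1)
  P = {3,7,8}:  v_{3} + v_{7} + v_{8} = 2·v_{1} + v_{2} + v_{9}  so sig = (3; 1,1,2)
  P = {1,2,6,9}:  v_{1} + v_{2} + v_{6} + v_{9} = 0  so sig = (4; —)
  P = {1,2,5,9}:  v_{1} + v_{2} + v_{5} + v_{9} = v_{3}  so sig = (4; 1)
  P = {2,5,6,8,9}:  v_{2} + v_{5} + v_{6} + v_{8} + v_{9} = v_{4}  so sig = (5; 1)

Signatures (|P|; sorted positive RHS coefficients), sorted:
    |P|=2: 4 collections, coeffs (), (1), (1,1), (1,1,1,2)
    |P|=3: 2 collections, coeffs (1), (1,1,2)
    |P|=4: 2 collections, coeffs (), (1)
    |P|=5: 1 collection, coeffs (1)


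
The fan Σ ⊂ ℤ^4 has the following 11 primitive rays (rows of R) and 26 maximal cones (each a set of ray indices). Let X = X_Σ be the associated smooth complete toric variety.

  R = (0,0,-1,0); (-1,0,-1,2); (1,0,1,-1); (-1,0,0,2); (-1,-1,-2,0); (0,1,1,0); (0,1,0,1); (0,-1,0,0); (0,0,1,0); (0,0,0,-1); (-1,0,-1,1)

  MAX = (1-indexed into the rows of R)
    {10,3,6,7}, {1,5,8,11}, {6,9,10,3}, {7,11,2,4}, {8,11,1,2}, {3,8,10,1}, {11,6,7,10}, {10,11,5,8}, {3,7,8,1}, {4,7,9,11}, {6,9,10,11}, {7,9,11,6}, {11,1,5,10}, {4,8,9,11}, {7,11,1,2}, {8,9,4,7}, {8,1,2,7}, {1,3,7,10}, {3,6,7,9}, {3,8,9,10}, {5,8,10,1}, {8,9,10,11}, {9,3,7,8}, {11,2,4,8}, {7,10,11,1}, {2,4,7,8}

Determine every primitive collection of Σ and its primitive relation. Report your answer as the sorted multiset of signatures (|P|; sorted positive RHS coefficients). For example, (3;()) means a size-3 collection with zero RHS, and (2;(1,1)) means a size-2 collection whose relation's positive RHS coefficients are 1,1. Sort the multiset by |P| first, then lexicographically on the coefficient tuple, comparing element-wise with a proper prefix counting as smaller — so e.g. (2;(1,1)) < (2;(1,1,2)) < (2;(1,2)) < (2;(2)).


Minimal non-faces — 22 found among 11 rays, 26 max cones:

  P = {1,9}:  v_{1} + v_{9} = 0  so sig = (2;())
  P = {3,11}:  v_{3} + v_{11} = 0  so sig = (2;())
  P = {1,4}:  v_{1} + v_{4} = v_{2}  so sig = (2;(1))
  P = {2,9}:  v_{2} + v_{9} = v_{4}  so sig = (2;(1))
  P = {2,10}:  v_{2} + v_{10} = v_{11}  so sig = (2;(1))
  P = {6,8}:  v_{6} + v_{8} = v_{9}  so sig = (2;(1))
  P = {1,6}:  v_{1} + v_{6} = v_{7} + v_{10}  so sig = (2;(1,1))
  P = {2,3}:  v_{2} + v_{3} = v_{7} + v_{8}  so sig = (2;(1,1))
  P = {4,10}:  v_{4} + v_{10} = v_{9} + v_{11}  so sig = (2;(1,1))
  P = {5,6}:  v_{5} + v_{6} = v_{10} + v_{11}  so sig = (2;(1,1))
  P = {5,7}:  v_{5} + v_{7} = v_{1} + v_{11}  so sig = (2;(1,1))
  P = {2,6}:  v_{2} + v_{6} = v_{7} + v_{9} + v_{11}  so sig = (2;(1,1,1))
  P = {3,4}:  v_{3} + v_{4} = v_{7} + v_{8} + v_{9}  so sig = (2;(1,1,1))
  P = {3,5}:  v_{3} + v_{5} = v_{1} + v_{8} + v_{10}  so sig = (2;(1,1,1))
  P = {5,9}:  v_{5} + v_{9} = v_{8} + v_{10} + v_{11}  so sig = (2;(1,1,1))
  P = {2,5}:  v_{2} + v_{5} = v_{1} + v_{8} + 2·v_{11}  so sig = (2;(1,1,2))
  P = {4,6}:  v_{4} + v_{6} = v_{7} + 2·v_{9} + v_{11}  so sig = (2;(1,1,2))
  P = {4,5}:  v_{4} + v_{5} = v_{8} + 2·v_{11}  so sig = (2;(1,2))
  P = {7,8,10}:  v_{7} + v_{8} + v_{10} = 0  so sig = (3;())
  P = {7,8,11}:  v_{7} + v_{8} + v_{11} = v_{2}  so sig = (3;(1))
  P = {7,9,10}:  v_{7} + v_{9} + v_{10} = v_{6}  so sig = (3;(1))
  P = {1,8,10,11}:  v_{1} + v_{8} + v_{10} + v_{11} = v_{5}  so sig = (4;(1))

Sorted signature multiset PRS(X):
[(2;()), (2;()), (2;(1)), (2;(1)), (2;(1)), (2;(1)), (2;(1,1)), (2;(1,1)), (2;(1,1)), (2;(1,1)), (2;(1,1)), (2;(1,1,1)), (2;(1,1,1)), (2;(1,1,1)), (2;(1,1,1)), (2;(1,1,2)), (2;(1,1,2)), (2;(1,2)), (3;()), (3;(1)), (3;(1)), (4;(1))]


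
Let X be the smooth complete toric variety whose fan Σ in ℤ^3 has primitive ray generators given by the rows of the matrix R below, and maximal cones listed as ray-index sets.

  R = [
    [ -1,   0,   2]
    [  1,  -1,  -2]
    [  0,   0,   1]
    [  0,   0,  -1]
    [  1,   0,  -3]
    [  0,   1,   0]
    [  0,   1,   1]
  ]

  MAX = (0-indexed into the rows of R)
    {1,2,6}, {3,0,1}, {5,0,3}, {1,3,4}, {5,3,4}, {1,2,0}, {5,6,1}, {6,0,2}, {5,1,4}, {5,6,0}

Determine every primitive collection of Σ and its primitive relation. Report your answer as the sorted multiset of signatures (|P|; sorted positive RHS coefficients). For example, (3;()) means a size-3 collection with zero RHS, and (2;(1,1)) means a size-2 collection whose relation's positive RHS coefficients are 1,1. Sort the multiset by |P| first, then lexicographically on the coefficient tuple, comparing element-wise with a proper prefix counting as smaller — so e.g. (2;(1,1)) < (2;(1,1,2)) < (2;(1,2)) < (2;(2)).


Δ(Σ) — 7 vertices, 9 min non-faces:

  • {2,3}:  v_{2} + v_{3} = 0  ⟹  sig = (2;())
  • {0,4}:  v_{0} + v_{4} = v_{3}  ⟹  sig = (2;(1))
  • {2,5}:  v_{2} + v_{5} = v_{6}  ⟹  sig = (2;(1))
  • {3,6}:  v_{3} + v_{6} = v_{5}  ⟹  sig = (2;(1))
  • {2,4}:  v_{2} + v_{4} = v_{1} + v_{5}  ⟹  sig = (2;(1,1))
  • {4,6}:  v_{4} + v_{6} = v_{1} + 2·v_{5}  ⟹  sig = (2;(1,2))
  • {0,1,5}:  v_{0} + v_{1} + v_{5} = 0  ⟹  sig = (3;())
  • {0,1,6}:  v_{0} + v_{1} + v_{6} = v_{2}  ⟹  sig = (3;(1))
  • {1,3,5}:  v_{1} + v_{3} + v_{5} = v_{4}  ⟹  sig = (3;(1))

Hence PRS(X_Σ) =
    (2;())
    (2;(1))
    (2;(1))
    (2;(1))
    (2;(1,1))
    (2;(1,2))
    (3;())
    (3;(1))
    (3;(1))


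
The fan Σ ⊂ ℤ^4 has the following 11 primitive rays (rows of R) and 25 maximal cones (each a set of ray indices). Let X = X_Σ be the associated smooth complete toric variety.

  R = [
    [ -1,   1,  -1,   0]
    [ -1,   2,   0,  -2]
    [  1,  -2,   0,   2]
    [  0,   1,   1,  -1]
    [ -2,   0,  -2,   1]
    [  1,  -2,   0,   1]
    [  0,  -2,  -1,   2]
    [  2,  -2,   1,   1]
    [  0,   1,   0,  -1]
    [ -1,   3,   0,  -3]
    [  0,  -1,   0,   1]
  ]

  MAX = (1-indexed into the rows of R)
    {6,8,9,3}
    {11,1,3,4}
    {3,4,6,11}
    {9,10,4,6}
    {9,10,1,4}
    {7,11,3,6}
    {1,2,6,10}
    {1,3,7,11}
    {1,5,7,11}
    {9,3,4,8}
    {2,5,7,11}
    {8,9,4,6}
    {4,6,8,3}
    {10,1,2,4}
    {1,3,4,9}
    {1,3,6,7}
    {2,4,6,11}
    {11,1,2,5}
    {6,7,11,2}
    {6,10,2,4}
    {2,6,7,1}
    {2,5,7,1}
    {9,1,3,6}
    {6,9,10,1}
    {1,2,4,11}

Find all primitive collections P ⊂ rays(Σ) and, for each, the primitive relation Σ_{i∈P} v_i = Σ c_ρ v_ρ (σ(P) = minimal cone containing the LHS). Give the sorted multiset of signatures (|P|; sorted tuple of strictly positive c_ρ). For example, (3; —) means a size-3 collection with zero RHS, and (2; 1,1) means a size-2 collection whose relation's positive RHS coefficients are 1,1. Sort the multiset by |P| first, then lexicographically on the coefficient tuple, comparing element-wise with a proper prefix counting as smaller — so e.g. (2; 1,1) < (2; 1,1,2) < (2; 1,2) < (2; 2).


23 minimal non-faces of Δ(Σ) (on 11 rays):

  P={2,3}:  v_{2} + v_{3} = 0 — sig = (2; —)
  P={9,11}:  v_{9} + v_{11} = 0 — sig = (2; —)
  P={2,9}:  v_{2} + v_{9} = v_{10} — sig = (2; 1)
  P={3,10}:  v_{3} + v_{10} = v_{9} — sig = (2; 1)
  P={4,7}:  v_{4} + v_{7} = v_{11} — sig = (2; 1)
  P={5,8}:  v_{5} + v_{8} = v_{7} — sig = (2; 1)
  P={10,11}:  v_{10} + v_{11} = v_{2} — sig = (2; 1)
  P={1,8}:  v_{1} + v_{8} = v_{3} + v_{9} — sig = (2; 1,1)
  P={7,8}:  v_{7} + v_{8} = v_{3} + v_{6} — sig = (2; 1,1)
  P={7,9}:  v_{7} + v_{9} = v_{1} + v_{6} — sig = (2; 1,1)
  P={2,8}:  v_{2} + v_{8} = v_{4} + v_{6} + v_{9} — sig = (2; 1,1,1)
  P={3,5}:  v_{3} + v_{5} = v_{1} + v_{7} + v_{11} — sig = (2; 1,1,1)
  P={5,9}:  v_{5} + v_{9} = v_{1} + v_{2} + v_{7} — sig = (2; 1,1,1)
  P={7,10}:  v_{7} + v_{10} = v_{1} + v_{2} + v_{6} — sig = (2; 1,1,1)
  P={8,11}:  v_{8} + v_{11} = v_{3} + v_{4} + v_{6} — sig = (2; 1,1,1)
  P={4,5}:  v_{4} + v_{5} = v_{1} + v_{2} + 2·v_{11} — sig = (2; 1,1,2)
  P={5,10}:  v_{5} + v_{10} = v_{1} + 2·v_{2} + v_{7} — sig = (2; 1,1,2)
  P={8,10}:  v_{8} + v_{10} = v_{4} + v_{6} + 2·v_{9} — sig = (2; 1,1,2)
  P={5,6}:  v_{5} + v_{6} = v_{2} + 2·v_{7} — sig = (2; 1,2)
  P={1,4,6}:  v_{1} + v_{4} + v_{6} = 0 — sig = (3; —)
  P={1,6,11}:  v_{1} + v_{6} + v_{11} = v_{7} — sig = (3; 1)
  P={1,2,7,11}:  v_{1} + v_{2} + v_{7} + v_{11} = v_{5} — sig = (4; 1)
  P={3,4,6,9}:  v_{3} + v_{4} + v_{6} + v_{9} = v_{8} — sig = (4; 1)

Hence PRS(X_Σ) =
    (2; —)
    (2; —)
    (2; 1)
    (2; 1)
    (2; 1)
    (2; 1)
    (2; 1)
    (2; 1,1)
    (2; 1,1)
    (2; 1,1)
    (2; 1,1,1)
    (2; 1,1,1)
    (2; 1,1,1)
    (2; 1,1,1)
    (2; 1,1,1)
    (2; 1,1,2)
    (2; 1,1,2)
    (2; 1,1,2)
    (2; 1,2)
    (3; —)
    (3; 1)
    (4; 1)
    (4; 1)


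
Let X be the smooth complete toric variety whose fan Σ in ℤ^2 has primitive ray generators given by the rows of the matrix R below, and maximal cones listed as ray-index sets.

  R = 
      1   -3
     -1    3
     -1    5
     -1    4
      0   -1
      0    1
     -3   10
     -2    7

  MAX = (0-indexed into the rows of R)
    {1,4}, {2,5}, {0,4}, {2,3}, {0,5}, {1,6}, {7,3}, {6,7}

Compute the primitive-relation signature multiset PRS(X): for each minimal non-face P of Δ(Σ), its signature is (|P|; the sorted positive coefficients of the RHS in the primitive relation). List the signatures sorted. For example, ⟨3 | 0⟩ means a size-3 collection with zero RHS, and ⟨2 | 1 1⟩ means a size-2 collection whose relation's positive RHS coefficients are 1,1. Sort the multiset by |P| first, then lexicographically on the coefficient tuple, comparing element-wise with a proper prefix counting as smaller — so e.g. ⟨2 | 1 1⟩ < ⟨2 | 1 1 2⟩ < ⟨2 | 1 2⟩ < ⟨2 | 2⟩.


20 minimal non-faces of Δ(Σ) (on 8 rays):

  {0,1}:  v_{0} + v_{1} = 0  so sig = ⟨2 | 0⟩
  {4,5}:  v_{4} + v_{5} = 0  so sig = ⟨2 | 0⟩
  {0,3}:  v_{0} + v_{3} = v_{5}  so sig = ⟨2 | 1⟩
  {0,6}:  v_{0} + v_{6} = v_{7}  so sig = ⟨2 | 1⟩
  {0,7}:  v_{0} + v_{7} = v_{3}  so sig = ⟨2 | 1⟩
  {1,3}:  v_{1} + v_{3} = v_{7}  so sig = ⟨2 | 1⟩
  {1,5}:  v_{1} + v_{5} = v_{3}  so sig = ⟨2 | 1⟩
  {1,7}:  v_{1} + v_{7} = v_{6}  so sig = ⟨2 | 1⟩
  {2,4}:  v_{2} + v_{4} = v_{3}  so sig = ⟨2 | 1⟩
  {3,4}:  v_{3} + v_{4} = v_{1}  so sig = ⟨2 | 1⟩
  {3,5}:  v_{3} + v_{5} = v_{2}  so sig = ⟨2 | 1⟩
  {5,6}:  v_{5} + v_{6} = v_{3} + v_{7}  so sig = ⟨2 | 1 1⟩
  {2,6}:  v_{2} + v_{6} = 2·v_{3} + v_{7}  so sig = ⟨2 | 1 2⟩
  {0,2}:  v_{0} + v_{2} = 2·v_{5}  so sig = ⟨2 | 2⟩
  {1,2}:  v_{1} + v_{2} = 2·v_{3}  so sig = ⟨2 | 2⟩
  {3,6}:  v_{3} + v_{6} = 2·v_{7}  so sig = ⟨2 | 2⟩
  {4,7}:  v_{4} + v_{7} = 2·v_{1}  so sig = ⟨2 | 2⟩
  {5,7}:  v_{5} + v_{7} = 2·v_{3}  so sig = ⟨2 | 2⟩
  {2,7}:  v_{2} + v_{7} = 3·v_{3}  so sig = ⟨2 | 3⟩
  {4,6}:  v_{4} + v_{6} = 3·v_{1}  so sig = ⟨2 | 3⟩

Hence PRS(X_Σ) =
{ ⟨2 | 0⟩ ×2,  ⟨2 | 1⟩ ×9,  ⟨2 | 1 1⟩,  ⟨2 | 1 2⟩,  ⟨2 | 2⟩ ×5,  ⟨2 | 3⟩ ×2 }


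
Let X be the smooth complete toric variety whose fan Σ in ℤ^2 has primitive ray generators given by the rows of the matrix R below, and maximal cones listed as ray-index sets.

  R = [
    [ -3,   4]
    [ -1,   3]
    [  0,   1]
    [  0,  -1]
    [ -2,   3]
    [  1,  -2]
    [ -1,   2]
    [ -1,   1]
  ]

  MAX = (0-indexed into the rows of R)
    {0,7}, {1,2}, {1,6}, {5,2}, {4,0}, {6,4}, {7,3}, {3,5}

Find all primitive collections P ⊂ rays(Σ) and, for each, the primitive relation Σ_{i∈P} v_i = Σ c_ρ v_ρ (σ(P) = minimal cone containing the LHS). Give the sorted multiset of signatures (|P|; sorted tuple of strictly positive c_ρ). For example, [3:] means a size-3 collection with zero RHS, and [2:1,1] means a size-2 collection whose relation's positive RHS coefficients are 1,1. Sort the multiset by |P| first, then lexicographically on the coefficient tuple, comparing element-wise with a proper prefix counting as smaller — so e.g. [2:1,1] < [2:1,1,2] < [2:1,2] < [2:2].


Primitive collections (20):

  P={2,3}:  v_{2} + v_{3} = 0 ; sig = [2:]
  P={5,6}:  v_{5} + v_{6} = 0 ; sig = [2:]
  P={1,3}:  v_{1} + v_{3} = v_{6} ; sig = [2:1]
  P={1,5}:  v_{1} + v_{5} = v_{2} ; sig = [2:1]
  P={2,6}:  v_{2} + v_{6} = v_{1} ; sig = [2:1]
  P={2,7}:  v_{2} + v_{7} = v_{6} ; sig = [2:1]
  P={3,6}:  v_{3} + v_{6} = v_{7} ; sig = [2:1]
  P={4,5}:  v_{4} + v_{5} = v_{7} ; sig = [2:1]
  P={4,7}:  v_{4} + v_{7} = v_{0} ; sig = [2:1]
  P={5,7}:  v_{5} + v_{7} = v_{3} ; sig = [2:1]
  P={6,7}:  v_{6} + v_{7} = v_{4} ; sig = [2:1]
  P={0,2}:  v_{0} + v_{2} = v_{4} + v_{6} ; sig = [2:1,1]
  P={0,1}:  v_{0} + v_{1} = v_{4} + 2·v_{6} ; sig = [2:1,2]
  P={0,5}:  v_{0} + v_{5} = 2·v_{7} ; sig = [2:2]
  P={0,6}:  v_{0} + v_{6} = 2·v_{4} ; sig = [2:2]
  P={1,7}:  v_{1} + v_{7} = 2·v_{6} ; sig = [2:2]
  P={2,4}:  v_{2} + v_{4} = 2·v_{6} ; sig = [2:2]
  P={3,4}:  v_{3} + v_{4} = 2·v_{7} ; sig = [2:2]
  P={0,3}:  v_{0} + v_{3} = 3·v_{7} ; sig = [2:3]
  P={1,4}:  v_{1} + v_{4} = 3·v_{6} ; sig = [2:3]

so the primitive-relation signature multiset is
    |P|=2: 20 collections, coeffs (), (), (1), (1), (1), (1), (1), (1), (1), (1), (1), (1,1), (1,2), (2), (2), (2), (2), (2), (3), (3)


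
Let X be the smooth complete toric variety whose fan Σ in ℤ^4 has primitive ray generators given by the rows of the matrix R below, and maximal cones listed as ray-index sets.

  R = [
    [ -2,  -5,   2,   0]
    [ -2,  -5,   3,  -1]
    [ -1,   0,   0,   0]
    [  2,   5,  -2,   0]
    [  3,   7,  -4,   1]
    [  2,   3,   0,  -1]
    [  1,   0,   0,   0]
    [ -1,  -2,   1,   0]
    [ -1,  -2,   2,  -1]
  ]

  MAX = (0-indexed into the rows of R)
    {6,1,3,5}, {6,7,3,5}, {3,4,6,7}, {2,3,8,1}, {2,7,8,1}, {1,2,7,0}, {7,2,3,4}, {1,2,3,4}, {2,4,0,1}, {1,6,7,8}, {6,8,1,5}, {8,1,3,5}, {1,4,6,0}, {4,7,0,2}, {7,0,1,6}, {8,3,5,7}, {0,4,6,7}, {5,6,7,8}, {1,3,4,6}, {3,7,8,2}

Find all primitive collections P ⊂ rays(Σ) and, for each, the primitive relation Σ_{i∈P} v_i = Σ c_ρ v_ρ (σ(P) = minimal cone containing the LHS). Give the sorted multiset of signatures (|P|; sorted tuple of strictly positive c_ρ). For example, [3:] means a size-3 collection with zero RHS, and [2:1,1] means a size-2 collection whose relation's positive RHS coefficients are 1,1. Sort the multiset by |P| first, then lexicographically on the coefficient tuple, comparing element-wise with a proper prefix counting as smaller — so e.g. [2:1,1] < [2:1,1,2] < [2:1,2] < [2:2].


11 collections generate NE(X_Σ); each relation:

  P = {0,3}:  v_{0} + v_{3} = 0 — sig = [2:]
  P = {2,6}:  v_{2} + v_{6} = 0 — sig = [2:]
  P = {4,8}:  v_{4} + v_{8} = v_{3} — sig = [2:1]
  P = {0,5}:  v_{0} + v_{5} = v_{6} + v_{8} — sig = [2:1,1]
  P = {0,8}:  v_{0} + v_{8} = v_{1} + v_{7} — sig = [2:1,1]
  P = {2,5}:  v_{2} + v_{5} = v_{3} + v_{8} — sig = [2:1,1]
  P = {4,5}:  v_{4} + v_{5} = 2·v_{3} + v_{6} — sig = [2:1,2]
  P = {1,4,7}:  v_{1} + v_{4} + v_{7} = 0 — sig = [3:]
  P = {1,3,7}:  v_{1} + v_{3} + v_{7} = v_{8} — sig = [3:1]
  P = {3,6,8}:  v_{3} + v_{6} + v_{8} = v_{5} — sig = [3:1]
  P = {1,5,7}:  v_{1} + v_{5} + v_{7} = v_{6} + 2·v_{8} — sig = [3:1,2]

Signatures (|P|; sorted positive RHS coefficients), sorted:
{ [2:] ×2,  [2:1],  [2:1,1] ×3,  [2:1,2],  [3:],  [3:1] ×2,  [3:1,2] }


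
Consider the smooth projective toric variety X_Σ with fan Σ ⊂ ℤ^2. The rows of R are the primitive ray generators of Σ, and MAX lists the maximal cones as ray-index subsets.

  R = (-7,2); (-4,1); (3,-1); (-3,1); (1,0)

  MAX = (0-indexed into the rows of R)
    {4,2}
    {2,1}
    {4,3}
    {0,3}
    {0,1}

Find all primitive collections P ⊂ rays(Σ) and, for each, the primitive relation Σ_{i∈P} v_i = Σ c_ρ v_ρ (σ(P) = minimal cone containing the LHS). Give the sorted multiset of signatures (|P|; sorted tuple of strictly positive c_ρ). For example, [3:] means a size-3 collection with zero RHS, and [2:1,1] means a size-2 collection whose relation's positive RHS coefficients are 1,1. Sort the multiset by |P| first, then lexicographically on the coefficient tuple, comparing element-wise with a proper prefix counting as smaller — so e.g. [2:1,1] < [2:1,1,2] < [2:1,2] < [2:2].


Primitive collections (5):

  P={2,3}:  v_{2} + v_{3} = 0  ⟹  sig = [2:]
  P={0,2}:  v_{0} + v_{2} = v_{1}  ⟹  sig = [2:1]
  P={1,3}:  v_{1} + v_{3} = v_{0}  ⟹  sig = [2:1]
  P={1,4}:  v_{1} + v_{4} = v_{3}  ⟹  sig = [2:1]
  P={0,4}:  v_{0} + v_{4} = 2·v_{3}  ⟹  sig = [2:2]

so the primitive-relation signature multiset is
    |P|=2: 5 collections, coeffs (), (1), (1), (1), (2)


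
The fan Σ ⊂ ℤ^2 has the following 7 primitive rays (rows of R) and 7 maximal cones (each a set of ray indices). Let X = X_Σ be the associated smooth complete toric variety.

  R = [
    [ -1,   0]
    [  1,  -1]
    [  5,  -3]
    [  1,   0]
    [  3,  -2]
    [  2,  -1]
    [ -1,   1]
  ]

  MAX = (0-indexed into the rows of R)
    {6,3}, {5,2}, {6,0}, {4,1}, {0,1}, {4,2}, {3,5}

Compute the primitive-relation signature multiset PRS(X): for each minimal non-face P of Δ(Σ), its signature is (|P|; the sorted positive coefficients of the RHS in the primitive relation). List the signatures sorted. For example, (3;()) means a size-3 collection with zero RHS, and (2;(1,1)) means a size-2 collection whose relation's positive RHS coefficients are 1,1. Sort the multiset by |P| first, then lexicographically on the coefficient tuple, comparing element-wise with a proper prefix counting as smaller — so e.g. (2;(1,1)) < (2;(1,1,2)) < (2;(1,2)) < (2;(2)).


|primitive collections| = 14. Relations:

  {0,3}:  v_{0} + v_{3} = 0  ⇒ sig = (2;())
  {1,6}:  v_{1} + v_{6} = 0  ⇒ sig = (2;())
  {0,5}:  v_{0} + v_{5} = v_{1}  ⇒ sig = (2;(1))
  {1,3}:  v_{1} + v_{3} = v_{5}  ⇒ sig = (2;(1))
  {1,5}:  v_{1} + v_{5} = v_{4}  ⇒ sig = (2;(1))
  {4,5}:  v_{4} + v_{5} = v_{2}  ⇒ sig = (2;(1))
  {4,6}:  v_{4} + v_{6} = v_{5}  ⇒ sig = (2;(1))
  {5,6}:  v_{5} + v_{6} = v_{3}  ⇒ sig = (2;(1))
  {0,2}:  v_{0} + v_{2} = v_{1} + v_{4}  ⇒ sig = (2;(1,1))
  {0,4}:  v_{0} + v_{4} = 2·v_{1}  ⇒ sig = (2;(2))
  {1,2}:  v_{1} + v_{2} = 2·v_{4}  ⇒ sig = (2;(2))
  {2,6}:  v_{2} + v_{6} = 2·v_{5}  ⇒ sig = (2;(2))
  {3,4}:  v_{3} + v_{4} = 2·v_{5}  ⇒ sig = (2;(2))
  {2,3}:  v_{2} + v_{3} = 3·v_{5}  ⇒ sig = (2;(3))

so the primitive-relation signature multiset is
[(2;()), (2;()), (2;(1)), (2;(1)), (2;(1)), (2;(1)), (2;(1)), (2;(1)), (2;(1,1)), (2;(2)), (2;(2)), (2;(2)), (2;(2)), (2;(3))]


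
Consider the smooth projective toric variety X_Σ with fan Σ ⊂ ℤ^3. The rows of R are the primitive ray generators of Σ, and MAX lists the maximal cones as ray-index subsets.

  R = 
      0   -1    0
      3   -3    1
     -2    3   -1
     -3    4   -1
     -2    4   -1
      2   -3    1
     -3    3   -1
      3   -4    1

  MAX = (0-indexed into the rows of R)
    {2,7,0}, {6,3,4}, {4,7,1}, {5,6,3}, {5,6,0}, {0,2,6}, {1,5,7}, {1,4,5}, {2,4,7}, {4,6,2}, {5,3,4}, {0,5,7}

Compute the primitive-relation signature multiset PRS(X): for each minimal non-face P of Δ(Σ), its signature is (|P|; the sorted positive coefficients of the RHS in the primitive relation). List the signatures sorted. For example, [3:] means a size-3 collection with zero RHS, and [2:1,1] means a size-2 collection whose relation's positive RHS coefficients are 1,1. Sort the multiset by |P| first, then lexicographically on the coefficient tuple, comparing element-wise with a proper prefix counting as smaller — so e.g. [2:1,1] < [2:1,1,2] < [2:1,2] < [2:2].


Δ(Σ) — 8 vertices, 12 min non-faces:

  {1,6}:  v_{1} + v_{6} = 0  so sig = [2:]
  {2,5}:  v_{2} + v_{5} = 0  so sig = [2:]
  {3,7}:  v_{3} + v_{7} = 0  so sig = [2:]
  {0,1}:  v_{0} + v_{1} = v_{7}  so sig = [2:1]
  {0,3}:  v_{0} + v_{3} = v_{6}  so sig = [2:1]
  {0,4}:  v_{0} + v_{4} = v_{2}  so sig = [2:1]
  {6,7}:  v_{6} + v_{7} = v_{0}  so sig = [2:1]
  {1,2}:  v_{1} + v_{2} = v_{4} + v_{7}  so sig = [2:1,1]
  {1,3}:  v_{1} + v_{3} = v_{4} + v_{5}  so sig = [2:1,1]
  {2,3}:  v_{2} + v_{3} = v_{4} + v_{6}  so sig = [2:1,1]
  {4,5,6}:  v_{4} + v_{5} + v_{6} = v_{3}  so sig = [3:1]
  {4,5,7}:  v_{4} + v_{5} + v_{7} = v_{1}  so sig = [3:1]

Signatures (|P|; sorted positive RHS coefficients), sorted:
    [2:]
    [2:]
    [2:]
    [2:1]
    [2:1]
    [2:1]
    [2:1]
    [2:1,1]
    [2:1,1]
    [2:1,1]
    [3:1]
    [3:1]


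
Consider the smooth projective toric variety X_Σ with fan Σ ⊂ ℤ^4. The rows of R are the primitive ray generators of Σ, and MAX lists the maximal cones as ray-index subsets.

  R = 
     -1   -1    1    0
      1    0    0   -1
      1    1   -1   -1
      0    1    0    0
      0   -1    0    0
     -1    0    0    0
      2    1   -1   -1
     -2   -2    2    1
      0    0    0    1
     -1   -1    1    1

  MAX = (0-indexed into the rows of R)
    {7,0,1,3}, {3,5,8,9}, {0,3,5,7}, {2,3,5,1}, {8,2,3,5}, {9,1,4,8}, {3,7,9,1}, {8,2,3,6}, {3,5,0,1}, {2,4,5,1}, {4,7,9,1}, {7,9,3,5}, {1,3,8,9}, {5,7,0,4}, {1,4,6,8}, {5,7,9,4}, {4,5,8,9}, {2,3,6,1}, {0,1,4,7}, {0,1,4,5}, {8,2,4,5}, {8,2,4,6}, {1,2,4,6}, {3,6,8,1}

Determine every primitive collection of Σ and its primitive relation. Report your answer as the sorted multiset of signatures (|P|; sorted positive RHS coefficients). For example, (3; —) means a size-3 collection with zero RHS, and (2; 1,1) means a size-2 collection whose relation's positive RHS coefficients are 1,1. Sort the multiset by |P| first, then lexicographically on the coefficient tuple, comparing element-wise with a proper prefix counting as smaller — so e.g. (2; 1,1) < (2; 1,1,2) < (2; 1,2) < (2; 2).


Minimal non-faces — 15 found among 10 rays, 24 max cones:

  P={2,9}:  v_{2} + v_{9} = 0  so sig = (2; —)
  P={3,4}:  v_{3} + v_{4} = 0  so sig = (2; —)
  P={0,6}:  v_{0} + v_{6} = v_{1}  so sig = (2; 1)
  P={0,8}:  v_{0} + v_{8} = v_{9}  so sig = (2; 1)
  P={0,9}:  v_{0} + v_{9} = v_{7}  so sig = (2; 1)
  P={2,7}:  v_{2} + v_{7} = v_{0}  so sig = (2; 1)
  P={5,6}:  v_{5} + v_{6} = v_{2}  so sig = (2; 1)
  P={0,2}:  v_{0} + v_{2} = v_{1} + v_{5}  so sig = (2; 1,1)
  P={6,7}:  v_{6} + v_{7} = v_{1} + v_{9}  so sig = (2; 1,1)
  P={6,9}:  v_{6} + v_{9} = v_{1} + v_{8}  so sig = (2; 1,1)
  P={7,8}:  v_{7} + v_{8} = 2·v_{9}  so sig = (2; 2)
  P={1,5,8}:  v_{1} + v_{5} + v_{8} = 0  so sig = (3; —)
  P={1,2,8}:  v_{1} + v_{2} + v_{8} = v_{6}  so sig = (3; 1)
  P={1,5,9}:  v_{1} + v_{5} + v_{9} = v_{0}  so sig = (3; 1)
  P={1,5,7}:  v_{1} + v_{5} + v_{7} = 2·v_{0}  so sig = (3; 2)

Sorted signature multiset PRS(X):
    (2; —)
    (2; —)
    (2; 1)
    (2; 1)
    (2; 1)
    (2; 1)
    (2; 1)
    (2; 1,1)
    (2; 1,1)
    (2; 1,1)
    (2; 2)
    (3; —)
    (3; 1)
    (3; 1)
    (3; 2)


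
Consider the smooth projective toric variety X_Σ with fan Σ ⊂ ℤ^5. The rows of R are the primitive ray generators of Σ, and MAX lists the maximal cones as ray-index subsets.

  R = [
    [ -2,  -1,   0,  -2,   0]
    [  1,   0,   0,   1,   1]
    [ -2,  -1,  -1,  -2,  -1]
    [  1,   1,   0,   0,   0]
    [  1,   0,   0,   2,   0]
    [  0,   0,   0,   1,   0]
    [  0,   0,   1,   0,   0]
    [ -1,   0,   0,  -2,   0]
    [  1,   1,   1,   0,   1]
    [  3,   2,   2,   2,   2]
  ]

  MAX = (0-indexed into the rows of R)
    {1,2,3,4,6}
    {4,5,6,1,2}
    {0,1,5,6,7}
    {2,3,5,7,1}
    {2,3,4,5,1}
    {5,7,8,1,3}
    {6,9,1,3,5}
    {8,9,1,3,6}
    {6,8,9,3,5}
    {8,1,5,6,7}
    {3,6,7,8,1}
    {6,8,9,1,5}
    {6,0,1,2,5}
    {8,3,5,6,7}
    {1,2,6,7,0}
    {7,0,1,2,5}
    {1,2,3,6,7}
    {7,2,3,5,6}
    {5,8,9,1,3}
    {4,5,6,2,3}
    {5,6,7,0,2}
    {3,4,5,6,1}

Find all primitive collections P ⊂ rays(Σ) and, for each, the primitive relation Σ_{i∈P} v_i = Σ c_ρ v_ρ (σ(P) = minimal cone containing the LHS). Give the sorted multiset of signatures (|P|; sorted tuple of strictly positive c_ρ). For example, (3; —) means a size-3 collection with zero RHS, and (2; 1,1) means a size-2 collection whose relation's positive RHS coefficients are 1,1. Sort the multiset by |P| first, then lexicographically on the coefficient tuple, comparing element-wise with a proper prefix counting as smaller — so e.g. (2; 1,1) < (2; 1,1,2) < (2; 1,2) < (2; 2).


Minimal non-faces — 14 found among 10 rays, 22 max cones:

  {4,7}:  v_{4} + v_{7} = 0  ⇒ sig = (2; —)
  {0,3}:  v_{0} + v_{3} = v_{7}  ⇒ sig = (2; 1)
  {2,8}:  v_{2} + v_{8} = v_{7}  ⇒ sig = (2; 1)
  {2,9}:  v_{2} + v_{9} = v_{8}  ⇒ sig = (2; 1)
  {0,4}:  v_{0} + v_{4} = v_{1} + v_{2} + v_{5} + v_{6}  ⇒ sig = (2; 1,1,1,1)
  {4,8}:  v_{4} + v_{8} = v_{1} + v_{3} + v_{5} + v_{6}  ⇒ sig = (2; 1,1,1,1)
  {0,9}:  v_{0} + v_{9} = v_{1} + v_{5} + v_{6} + v_{7} + v_{8}  ⇒ sig = (2; 1,1,1,1,1)
  {0,8}:  v_{0} + v_{8} = v_{1} + v_{5} + v_{6} + 2·v_{7}  ⇒ sig = (2; 1,1,1,2)
  {7,9}:  v_{7} + v_{9} = 2·v_{8}  ⇒ sig = (2; 2)
  {4,9}:  v_{4} + v_{9} = 2·v_{1} + 2·v_{3} + 2·v_{5} + 2·v_{6}  ⇒ sig = (2; 2,2,2,2)
  {1,2,3,5,6}:  v_{1} + v_{2} + v_{3} + v_{5} + v_{6} = 0  ⇒ sig = (5; —)
  {1,2,5,6,7}:  v_{1} + v_{2} + v_{5} + v_{6} + v_{7} = v_{0}  ⇒ sig = (5; 1)
  {1,3,5,6,7}:  v_{1} + v_{3} + v_{5} + v_{6} + v_{7} = v_{8}  ⇒ sig = (5; 1)
  {1,3,5,6,8}:  v_{1} + v_{3} + v_{5} + v_{6} + v_{8} = v_{9}  ⇒ sig = (5; 1)

Sorted signature multiset PRS(X):
    |P|=2: 10 collections, coeffs (), (1), (1), (1), (1,1,1,1), (1,1,1,1), (1,1,1,1,1), (1,1,1,2), (2), (2,2,2,2)
    |P|=5: 4 collections, coeffs (), (1), (1), (1)


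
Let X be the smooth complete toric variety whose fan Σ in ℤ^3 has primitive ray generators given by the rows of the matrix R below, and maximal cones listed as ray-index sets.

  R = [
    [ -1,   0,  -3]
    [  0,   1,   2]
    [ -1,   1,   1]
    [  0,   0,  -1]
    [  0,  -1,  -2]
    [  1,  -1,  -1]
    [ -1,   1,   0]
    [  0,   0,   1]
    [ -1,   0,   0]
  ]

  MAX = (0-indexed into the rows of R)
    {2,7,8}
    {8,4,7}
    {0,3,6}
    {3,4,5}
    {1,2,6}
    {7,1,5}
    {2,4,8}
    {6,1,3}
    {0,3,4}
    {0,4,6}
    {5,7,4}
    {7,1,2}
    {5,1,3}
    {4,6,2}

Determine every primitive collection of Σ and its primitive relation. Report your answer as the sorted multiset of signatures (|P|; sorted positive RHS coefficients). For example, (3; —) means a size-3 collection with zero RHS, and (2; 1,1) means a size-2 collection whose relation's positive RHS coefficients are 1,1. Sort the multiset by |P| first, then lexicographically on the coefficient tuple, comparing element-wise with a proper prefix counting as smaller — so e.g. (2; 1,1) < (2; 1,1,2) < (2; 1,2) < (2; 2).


Σ has 17 primitive collections:

  P={1,4}:  v_{1} + v_{4} = 0  ⇒ sig = (2; —)
  P={2,5}:  v_{2} + v_{5} = 0  ⇒ sig = (2; —)
  P={3,7}:  v_{3} + v_{7} = 0  ⇒ sig = (2; —)
  P={2,3}:  v_{2} + v_{3} = v_{6}  ⇒ sig = (2; 1)
  P={5,6}:  v_{5} + v_{6} = v_{3}  ⇒ sig = (2; 1)
  P={6,7}:  v_{6} + v_{7} = v_{2}  ⇒ sig = (2; 1)
  P={0,1}:  v_{0} + v_{1} = v_{3} + v_{6}  ⇒ sig = (2; 1,1)
  P={0,7}:  v_{0} + v_{7} = v_{4} + v_{6}  ⇒ sig = (2; 1,1)
  P={1,8}:  v_{1} + v_{8} = v_{2} + v_{7}  ⇒ sig = (2; 1,1)
  P={3,8}:  v_{3} + v_{8} = v_{2} + v_{4}  ⇒ sig = (2; 1,1)
  P={5,8}:  v_{5} + v_{8} = v_{4} + v_{7}  ⇒ sig = (2; 1,1)
  P={0,8}:  v_{0} + v_{8} = v_{2} + 2·v_{4} + v_{6}  ⇒ sig = (2; 1,1,2)
  P={0,2}:  v_{0} + v_{2} = v_{4} + 2·v_{6}  ⇒ sig = (2; 1,2)
  P={0,5}:  v_{0} + v_{5} = 2·v_{3} + v_{4}  ⇒ sig = (2; 1,2)
  P={6,8}:  v_{6} + v_{8} = 2·v_{2} + v_{4}  ⇒ sig = (2; 1,2)
  P={2,4,7}:  v_{2} + v_{4} + v_{7} = v_{8}  ⇒ sig = (3; 1)
  P={3,4,6}:  v_{3} + v_{4} + v_{6} = v_{0}  ⇒ sig = (3; 1)

so the primitive-relation signature multiset is
[(2; —), (2; —), (2; —), (2; 1), (2; 1), (2; 1), (2; 1,1), (2; 1,1), (2; 1,1), (2; 1,1), (2; 1,1), (2; 1,1,2), (2; 1,2), (2; 1,2), (2; 1,2), (3; 1), (3; 1)]


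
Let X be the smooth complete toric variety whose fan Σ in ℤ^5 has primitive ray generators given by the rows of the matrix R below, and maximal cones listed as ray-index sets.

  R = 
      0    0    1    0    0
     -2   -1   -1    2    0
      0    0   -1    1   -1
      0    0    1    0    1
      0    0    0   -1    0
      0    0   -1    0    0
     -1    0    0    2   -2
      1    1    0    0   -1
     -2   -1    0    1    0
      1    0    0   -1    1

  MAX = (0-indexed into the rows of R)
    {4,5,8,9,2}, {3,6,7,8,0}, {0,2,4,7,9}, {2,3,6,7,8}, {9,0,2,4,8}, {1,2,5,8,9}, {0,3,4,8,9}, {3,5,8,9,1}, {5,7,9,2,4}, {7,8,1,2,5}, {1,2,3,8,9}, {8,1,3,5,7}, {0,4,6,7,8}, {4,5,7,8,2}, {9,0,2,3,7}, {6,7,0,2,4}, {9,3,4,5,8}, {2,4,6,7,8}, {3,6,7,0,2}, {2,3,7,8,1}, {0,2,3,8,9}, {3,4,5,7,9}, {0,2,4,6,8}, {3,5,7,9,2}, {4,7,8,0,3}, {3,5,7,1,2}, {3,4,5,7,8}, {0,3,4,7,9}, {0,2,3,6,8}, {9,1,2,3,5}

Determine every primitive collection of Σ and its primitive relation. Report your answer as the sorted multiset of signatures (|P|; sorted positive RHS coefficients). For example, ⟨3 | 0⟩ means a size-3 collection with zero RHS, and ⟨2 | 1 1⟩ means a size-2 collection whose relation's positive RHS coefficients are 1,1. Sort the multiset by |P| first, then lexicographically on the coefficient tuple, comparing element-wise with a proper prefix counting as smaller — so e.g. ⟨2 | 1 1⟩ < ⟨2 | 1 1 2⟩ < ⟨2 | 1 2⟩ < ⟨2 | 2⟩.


Minimal non-faces — 12 found among 10 rays, 30 max cones:

  {0,5}:  v_{0} + v_{5} = 0 — sig = ⟨2 | 0⟩
  {1,4}:  v_{1} + v_{4} = v_{5} + v_{8} — sig = ⟨2 | 1 1⟩
  {6,9}:  v_{6} + v_{9} = v_{0} + v_{2} — sig = ⟨2 | 1 1⟩
  {0,1}:  v_{0} + v_{1} = v_{2} + v_{3} + v_{8} — sig = ⟨2 | 1 1 1⟩
  {5,6}:  v_{5} + v_{6} = v_{2} + v_{7} + v_{8} — sig = ⟨2 | 1 1 1⟩
  {1,6}:  v_{1} + v_{6} = 2·v_{2} + v_{3} + v_{7} + 2·v_{8} — sig = ⟨2 | 1 1 2 2⟩
  {2,3,4}:  v_{2} + v_{3} + v_{4} = 0 — sig = ⟨3 | 0⟩
  {7,8,9}:  v_{7} + v_{8} + v_{9} = 0 — sig = ⟨3 | 0⟩
  {1,7,9}:  v_{1} + v_{7} + v_{9} = v_{2} + v_{3} + v_{5} — sig = ⟨3 | 1 1 1⟩
  {3,4,6}:  v_{3} + v_{4} + v_{6} = v_{0} + v_{7} + v_{8} — sig = ⟨3 | 1 1 1⟩
  {0,2,7,8}:  v_{0} + v_{2} + v_{7} + v_{8} = v_{6} — sig = ⟨4 | 1⟩
  {2,3,5,8}:  v_{2} + v_{3} + v_{5} + v_{8} = v_{1} — sig = ⟨4 | 1⟩

Sorted signature multiset PRS(X):
[⟨2 | 0⟩, ⟨2 | 1 1⟩, ⟨2 | 1 1⟩, ⟨2 | 1 1 1⟩, ⟨2 | 1 1 1⟩, ⟨2 | 1 1 2 2⟩, ⟨3 | 0⟩, ⟨3 | 0⟩, ⟨3 | 1 1 1⟩, ⟨3 | 1 1 1⟩, ⟨4 | 1⟩, ⟨4 | 1⟩]
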